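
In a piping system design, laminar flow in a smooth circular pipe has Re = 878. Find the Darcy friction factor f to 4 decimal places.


f = 64 / Re
f = 64 / 878
f = 0.0729


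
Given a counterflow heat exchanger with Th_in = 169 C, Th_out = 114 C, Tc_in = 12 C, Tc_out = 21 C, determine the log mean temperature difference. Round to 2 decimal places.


dT1 = Th_in - Tc_out = 169 - 21 = 148
dT2 = Th_out - Tc_in = 114 - 12 = 102
LMTD = (dT1 - dT2) / ln(dT1/dT2)
LMTD = (148 - 102) / ln(148/102)
LMTD = 123.58 K


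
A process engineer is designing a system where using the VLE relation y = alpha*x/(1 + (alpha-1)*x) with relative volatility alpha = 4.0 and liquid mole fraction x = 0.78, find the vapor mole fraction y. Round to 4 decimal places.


y = alpha*x / (1 + (alpha-1)*x)
y = 4.0*0.78 / (1 + (4.0-1)*0.78)
y = 3.12 / (1 + 2.34)
y = 3.12 / 3.34
y = 0.9341


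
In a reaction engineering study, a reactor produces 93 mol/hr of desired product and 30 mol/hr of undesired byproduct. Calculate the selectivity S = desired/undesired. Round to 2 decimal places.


S = desired product rate / undesired product rate
S = 93 / 30
S = 3.10


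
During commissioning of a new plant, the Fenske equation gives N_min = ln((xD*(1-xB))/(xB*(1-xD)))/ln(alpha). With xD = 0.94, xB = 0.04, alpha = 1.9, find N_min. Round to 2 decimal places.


N_min = ln((xD*(1-xB))/(xB*(1-xD))) / ln(alpha)
Numerator inside ln: 0.9024 / 0.0024 = 376.0
ln(376.0) = 5.929589
ln(alpha) = ln(1.9) = 0.641854
N_min = 5.929589 / 0.641854 = 9.24


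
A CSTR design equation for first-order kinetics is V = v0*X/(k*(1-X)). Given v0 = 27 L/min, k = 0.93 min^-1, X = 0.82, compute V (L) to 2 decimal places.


V = v0 * X / (k * (1 - X))
V = 27 * 0.82 / (0.93 * (1 - 0.82))
V = 22.14 / (0.93 * 0.18)
V = 22.14 / 0.1674
V = 132.26 L


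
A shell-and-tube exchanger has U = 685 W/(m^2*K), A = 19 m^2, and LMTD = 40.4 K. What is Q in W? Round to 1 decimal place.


Q = U * A * LMTD
Q = 685 * 19 * 40.4
Q = 525806.0 W


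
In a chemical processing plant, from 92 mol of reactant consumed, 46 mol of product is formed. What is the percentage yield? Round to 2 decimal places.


Yield = (moles product / moles consumed) * 100%
Yield = (46 / 92) * 100
Yield = 0.5 * 100
Yield = 50.00%


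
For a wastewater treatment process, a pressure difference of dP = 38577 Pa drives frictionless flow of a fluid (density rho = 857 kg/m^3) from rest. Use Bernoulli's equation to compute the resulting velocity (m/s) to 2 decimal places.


v = sqrt(2*dP/rho)
v = sqrt(2*38577/857)
v = sqrt(90.028005)
v = 9.49 m/s


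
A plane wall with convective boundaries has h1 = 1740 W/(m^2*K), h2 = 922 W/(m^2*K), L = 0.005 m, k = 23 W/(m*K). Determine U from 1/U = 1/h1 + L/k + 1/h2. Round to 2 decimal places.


1/U = 1/h1 + L/k + 1/h2
1/U = 1/1740 + 0.005/23 + 1/922
1/U = 0.0005747126 + 0.0002173913 + 0.0010845987
1/U = 0.0018767026
U = 532.85 W/(m^2*K)


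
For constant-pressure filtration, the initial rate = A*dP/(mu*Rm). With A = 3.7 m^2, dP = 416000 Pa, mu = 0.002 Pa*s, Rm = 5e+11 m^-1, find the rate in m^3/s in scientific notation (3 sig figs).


rate = A * dP / (mu * Rm)
rate = 3.7 * 416000 / (0.002 * 5e+11)
rate = 1539200.0 / 1.000e+09
rate = 1.54e-03 m^3/s


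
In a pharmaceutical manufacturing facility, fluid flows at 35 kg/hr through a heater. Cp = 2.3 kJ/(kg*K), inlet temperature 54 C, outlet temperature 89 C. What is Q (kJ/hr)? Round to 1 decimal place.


Q = m_dot * Cp * (T2 - T1)
Q = 35 * 2.3 * (89 - 54)
Q = 35 * 2.3 * 35
Q = 2817.5 kJ/hr


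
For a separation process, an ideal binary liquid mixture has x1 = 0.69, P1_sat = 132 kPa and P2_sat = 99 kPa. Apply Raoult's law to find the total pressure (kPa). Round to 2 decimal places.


P = x1*P1_sat + x2*P2_sat
x2 = 1 - x1 = 1 - 0.69 = 0.31
P = 0.69*132 + 0.31*99
P = 91.08 + 30.69
P = 121.77 kPa


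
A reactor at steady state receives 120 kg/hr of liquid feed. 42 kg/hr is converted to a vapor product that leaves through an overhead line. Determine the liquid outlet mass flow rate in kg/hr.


Steady-state mass balance on the main outlet: F_out = F_in - F_removed
F_out = 120 - 42
F_out = 78 kg/hr


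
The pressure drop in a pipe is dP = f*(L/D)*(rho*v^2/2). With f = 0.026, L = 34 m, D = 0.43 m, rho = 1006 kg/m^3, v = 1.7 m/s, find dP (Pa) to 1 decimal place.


dP = f * (L/D) * (rho*v^2/2)
dP = 0.026 * (34/0.43) * (1006*1.7^2/2)
L/D = 79.06976744
rho*v^2/2 = 1006*2.89/2 = 1453.67
dP = 0.026 * 79.06976744 * 1453.67
dP = 2988.5 Pa


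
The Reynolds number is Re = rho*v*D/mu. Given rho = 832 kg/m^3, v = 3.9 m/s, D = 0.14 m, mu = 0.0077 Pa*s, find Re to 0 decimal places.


Re = rho * v * D / mu
Re = 832 * 3.9 * 0.14 / 0.0077
Re = 454.272 / 0.0077
Re = 58996


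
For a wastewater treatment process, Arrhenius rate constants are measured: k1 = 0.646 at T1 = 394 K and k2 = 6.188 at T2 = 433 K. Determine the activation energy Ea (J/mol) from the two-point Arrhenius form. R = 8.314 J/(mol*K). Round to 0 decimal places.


Ea = R * ln(k2/k1) / (1/T1 - 1/T2)
ln(k2/k1) = ln(6.188/0.646) = 2.2595677
1/T1 - 1/T2 = 1/394 - 1/433 = 0.000228602244
Ea = 8.314 * 2.2595677 / 0.000228602244
Ea = 82178 J/mol


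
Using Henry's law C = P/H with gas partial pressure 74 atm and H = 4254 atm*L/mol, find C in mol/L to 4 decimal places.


C = P / H
C = 74 / 4254
C = 0.0174 mol/L


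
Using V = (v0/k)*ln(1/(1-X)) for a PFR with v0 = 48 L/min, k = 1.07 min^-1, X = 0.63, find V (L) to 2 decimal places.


V = (v0/k) * ln(1/(1-X))
V = (48/1.07) * ln(1/(1-0.63))
V = 44.859813 * ln(2.702703)
V = 44.859813 * 0.994252
V = 44.60 L


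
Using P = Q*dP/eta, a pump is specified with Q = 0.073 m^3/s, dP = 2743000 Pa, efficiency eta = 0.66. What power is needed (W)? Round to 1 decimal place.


P = Q * dP / eta
P = 0.073 * 2743000 / 0.66
P = 200239.0 / 0.66
P = 303392.4 W


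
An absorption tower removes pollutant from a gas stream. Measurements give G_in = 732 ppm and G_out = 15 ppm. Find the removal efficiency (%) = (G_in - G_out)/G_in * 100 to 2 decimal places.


Efficiency = (G_in - G_out) / G_in * 100%
Efficiency = (732 - 15) / 732 * 100
Efficiency = 717 / 732 * 100
Efficiency = 97.95%


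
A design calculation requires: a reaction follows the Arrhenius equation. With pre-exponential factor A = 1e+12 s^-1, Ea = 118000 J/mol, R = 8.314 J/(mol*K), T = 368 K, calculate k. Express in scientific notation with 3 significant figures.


k = A * exp(-Ea/(R*T))
k = 1e+12 * exp(-118000 / (8.314 * 368))
k = 1e+12 * exp(-38.567738)
k = 1.78e-05


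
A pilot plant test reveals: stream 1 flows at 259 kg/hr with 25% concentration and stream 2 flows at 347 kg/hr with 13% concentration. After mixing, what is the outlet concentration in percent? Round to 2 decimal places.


Mass balance on solute: F1*x1 + F2*x2 = F3*x3
F3 = F1 + F2 = 259 + 347 = 606 kg/hr
x3 = (F1*x1 + F2*x2)/F3
x3 = (259*0.25 + 347*0.13) / 606
x3 = 18.13%


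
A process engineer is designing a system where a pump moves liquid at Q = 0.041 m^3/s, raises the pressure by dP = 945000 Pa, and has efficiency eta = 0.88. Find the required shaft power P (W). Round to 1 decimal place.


P = Q * dP / eta
P = 0.041 * 945000 / 0.88
P = 38745.0 / 0.88
P = 44028.4 W


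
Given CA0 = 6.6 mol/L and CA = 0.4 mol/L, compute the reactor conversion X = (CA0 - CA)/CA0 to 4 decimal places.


X = (CA0 - CA) / CA0
X = (6.6 - 0.4) / 6.6
X = 6.2 / 6.6
X = 0.9394


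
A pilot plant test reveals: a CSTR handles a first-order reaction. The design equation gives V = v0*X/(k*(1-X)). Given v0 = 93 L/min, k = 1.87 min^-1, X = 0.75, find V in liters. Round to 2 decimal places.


V = v0 * X / (k * (1 - X))
V = 93 * 0.75 / (1.87 * (1 - 0.75))
V = 69.75 / (1.87 * 0.25)
V = 69.75 / 0.4675
V = 149.20 L


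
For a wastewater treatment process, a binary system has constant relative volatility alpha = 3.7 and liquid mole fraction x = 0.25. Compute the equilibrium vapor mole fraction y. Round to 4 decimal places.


y = alpha*x / (1 + (alpha-1)*x)
y = 3.7*0.25 / (1 + (3.7-1)*0.25)
y = 0.925 / (1 + 0.675)
y = 0.925 / 1.675
y = 0.5522


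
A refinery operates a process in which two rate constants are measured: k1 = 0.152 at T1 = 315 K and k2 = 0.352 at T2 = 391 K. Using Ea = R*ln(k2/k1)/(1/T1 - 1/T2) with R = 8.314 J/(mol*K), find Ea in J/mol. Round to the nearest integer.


Ea = R * ln(k2/k1) / (1/T1 - 1/T2)
ln(k2/k1) = ln(0.352/0.152) = 0.8397507
1/T1 - 1/T2 = 1/315 - 1/391 = 0.000617058418
Ea = 8.314 * 0.8397507 / 0.000617058418
Ea = 11314 J/mol


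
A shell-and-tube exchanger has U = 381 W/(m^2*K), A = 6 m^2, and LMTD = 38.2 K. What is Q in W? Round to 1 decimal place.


Q = U * A * LMTD
Q = 381 * 6 * 38.2
Q = 87325.2 W


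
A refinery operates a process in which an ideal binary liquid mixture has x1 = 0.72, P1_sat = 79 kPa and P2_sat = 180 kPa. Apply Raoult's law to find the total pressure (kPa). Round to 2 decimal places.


P = x1*P1_sat + x2*P2_sat
x2 = 1 - x1 = 1 - 0.72 = 0.28
P = 0.72*79 + 0.28*180
P = 56.88 + 50.4
P = 107.28 kPa


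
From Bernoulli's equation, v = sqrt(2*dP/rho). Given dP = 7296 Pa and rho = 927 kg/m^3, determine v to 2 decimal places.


v = sqrt(2*dP/rho)
v = sqrt(2*7296/927)
v = sqrt(15.7411)
v = 3.97 m/s


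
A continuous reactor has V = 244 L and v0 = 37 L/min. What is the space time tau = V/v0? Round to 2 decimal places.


tau = V / v0
tau = 244 / 37
tau = 6.59 min


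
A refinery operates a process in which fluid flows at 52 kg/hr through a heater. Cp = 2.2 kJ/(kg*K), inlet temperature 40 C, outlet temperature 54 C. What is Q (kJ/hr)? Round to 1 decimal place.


Q = m_dot * Cp * (T2 - T1)
Q = 52 * 2.2 * (54 - 40)
Q = 52 * 2.2 * 14
Q = 1601.6 kJ/hr


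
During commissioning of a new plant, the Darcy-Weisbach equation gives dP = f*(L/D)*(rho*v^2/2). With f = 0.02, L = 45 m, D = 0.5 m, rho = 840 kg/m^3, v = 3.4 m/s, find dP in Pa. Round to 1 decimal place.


dP = f * (L/D) * (rho*v^2/2)
dP = 0.02 * (45/0.5) * (840*3.4^2/2)
L/D = 90.0
rho*v^2/2 = 840*11.56/2 = 4855.2
dP = 0.02 * 90.0 * 4855.2
dP = 8739.4 Pa


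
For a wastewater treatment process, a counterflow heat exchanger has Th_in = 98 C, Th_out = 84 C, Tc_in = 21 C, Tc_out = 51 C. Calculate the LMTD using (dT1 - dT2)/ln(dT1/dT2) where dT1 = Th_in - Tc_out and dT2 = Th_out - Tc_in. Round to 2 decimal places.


dT1 = Th_in - Tc_out = 98 - 51 = 47
dT2 = Th_out - Tc_in = 84 - 21 = 63
LMTD = (dT1 - dT2) / ln(dT1/dT2)
LMTD = (47 - 63) / ln(47/63)
LMTD = 54.61 K


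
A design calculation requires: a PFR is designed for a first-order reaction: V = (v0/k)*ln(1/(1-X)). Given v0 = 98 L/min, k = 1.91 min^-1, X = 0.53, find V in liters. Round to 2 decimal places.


V = (v0/k) * ln(1/(1-X))
V = (98/1.91) * ln(1/(1-0.53))
V = 51.308901 * ln(2.12766)
V = 51.308901 * 0.755023
V = 38.74 L


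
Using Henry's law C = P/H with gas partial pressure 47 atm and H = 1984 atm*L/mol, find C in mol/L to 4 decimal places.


C = P / H
C = 47 / 1984
C = 0.0237 mol/L


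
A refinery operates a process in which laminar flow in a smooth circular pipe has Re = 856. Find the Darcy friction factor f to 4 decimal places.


f = 64 / Re
f = 64 / 856
f = 0.0748


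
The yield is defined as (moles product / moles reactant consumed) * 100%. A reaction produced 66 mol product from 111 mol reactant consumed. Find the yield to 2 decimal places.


Yield = (moles product / moles consumed) * 100%
Yield = (66 / 111) * 100
Yield = 0.5946 * 100
Yield = 59.46%


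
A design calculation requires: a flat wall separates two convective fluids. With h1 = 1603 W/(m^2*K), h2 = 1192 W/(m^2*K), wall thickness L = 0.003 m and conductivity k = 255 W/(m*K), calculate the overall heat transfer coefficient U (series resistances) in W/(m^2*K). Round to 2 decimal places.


1/U = 1/h1 + L/k + 1/h2
1/U = 1/1603 + 0.003/255 + 1/1192
1/U = 0.0006238303 + 1.17647e-05 + 0.0008389262
1/U = 0.0014745212
U = 678.19 W/(m^2*K)


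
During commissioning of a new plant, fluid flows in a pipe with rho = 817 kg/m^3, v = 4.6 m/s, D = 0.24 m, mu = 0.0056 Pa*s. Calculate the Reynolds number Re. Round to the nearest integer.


Re = rho * v * D / mu
Re = 817 * 4.6 * 0.24 / 0.0056
Re = 901.968 / 0.0056
Re = 161066


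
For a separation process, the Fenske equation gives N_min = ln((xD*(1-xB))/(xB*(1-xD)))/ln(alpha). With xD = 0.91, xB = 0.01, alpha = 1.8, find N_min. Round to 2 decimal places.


N_min = ln((xD*(1-xB))/(xB*(1-xD))) / ln(alpha)
Numerator inside ln: 0.9009 / 0.0009 = 1001.0
ln(1001.0) = 6.908755
ln(alpha) = ln(1.8) = 0.587787
N_min = 6.908755 / 0.587787 = 11.75


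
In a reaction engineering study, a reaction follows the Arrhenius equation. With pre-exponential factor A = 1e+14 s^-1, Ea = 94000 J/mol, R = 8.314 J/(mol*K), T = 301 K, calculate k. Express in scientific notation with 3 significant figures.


k = A * exp(-Ea/(R*T))
k = 1e+14 * exp(-94000 / (8.314 * 301))
k = 1e+14 * exp(-37.562227)
k = 4.86e-03


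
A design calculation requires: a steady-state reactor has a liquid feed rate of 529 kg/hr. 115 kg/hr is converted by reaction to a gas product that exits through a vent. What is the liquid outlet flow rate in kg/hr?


Steady-state mass balance on the main outlet: F_out = F_in - F_removed
F_out = 529 - 115
F_out = 414 kg/hr


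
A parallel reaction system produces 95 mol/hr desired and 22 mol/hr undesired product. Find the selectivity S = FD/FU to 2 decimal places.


S = desired product rate / undesired product rate
S = 95 / 22
S = 4.32


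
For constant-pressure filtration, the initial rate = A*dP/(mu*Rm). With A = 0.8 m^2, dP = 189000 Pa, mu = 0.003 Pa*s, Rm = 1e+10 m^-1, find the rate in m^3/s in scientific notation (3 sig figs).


rate = A * dP / (mu * Rm)
rate = 0.8 * 189000 / (0.003 * 1e+10)
rate = 151200.0 / 3.000e+07
rate = 5.04e-03 m^3/s


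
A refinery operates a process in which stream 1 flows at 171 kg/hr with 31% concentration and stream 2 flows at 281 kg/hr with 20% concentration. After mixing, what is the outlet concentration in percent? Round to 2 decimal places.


Mass balance on solute: F1*x1 + F2*x2 = F3*x3
F3 = F1 + F2 = 171 + 281 = 452 kg/hr
x3 = (F1*x1 + F2*x2)/F3
x3 = (171*0.31 + 281*0.2) / 452
x3 = 24.16%


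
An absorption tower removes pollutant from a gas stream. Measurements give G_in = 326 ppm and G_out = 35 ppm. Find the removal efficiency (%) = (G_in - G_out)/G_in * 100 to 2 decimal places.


Efficiency = (G_in - G_out) / G_in * 100%
Efficiency = (326 - 35) / 326 * 100
Efficiency = 291 / 326 * 100
Efficiency = 89.26%


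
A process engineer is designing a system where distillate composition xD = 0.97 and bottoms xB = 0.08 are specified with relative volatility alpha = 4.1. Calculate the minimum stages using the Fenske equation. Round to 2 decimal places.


N_min = ln((xD*(1-xB))/(xB*(1-xD))) / ln(alpha)
Numerator inside ln: 0.8924 / 0.0024 = 371.833333
ln(371.833333) = 5.918446
ln(alpha) = ln(4.1) = 1.410987
N_min = 5.918446 / 1.410987 = 4.19


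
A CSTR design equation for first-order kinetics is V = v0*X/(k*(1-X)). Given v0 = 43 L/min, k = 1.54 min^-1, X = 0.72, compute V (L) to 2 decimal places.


V = v0 * X / (k * (1 - X))
V = 43 * 0.72 / (1.54 * (1 - 0.72))
V = 30.96 / (1.54 * 0.28)
V = 30.96 / 0.4312
V = 71.80 L


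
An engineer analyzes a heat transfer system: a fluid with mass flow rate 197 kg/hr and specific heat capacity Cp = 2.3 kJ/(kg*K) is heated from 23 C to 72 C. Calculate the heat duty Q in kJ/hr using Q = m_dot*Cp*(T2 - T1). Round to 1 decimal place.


Q = m_dot * Cp * (T2 - T1)
Q = 197 * 2.3 * (72 - 23)
Q = 197 * 2.3 * 49
Q = 22201.9 kJ/hr


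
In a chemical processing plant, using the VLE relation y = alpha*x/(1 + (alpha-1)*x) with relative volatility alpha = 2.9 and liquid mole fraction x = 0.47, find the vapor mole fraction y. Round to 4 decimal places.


y = alpha*x / (1 + (alpha-1)*x)
y = 2.9*0.47 / (1 + (2.9-1)*0.47)
y = 1.363 / (1 + 0.893)
y = 1.363 / 1.893
y = 0.7200


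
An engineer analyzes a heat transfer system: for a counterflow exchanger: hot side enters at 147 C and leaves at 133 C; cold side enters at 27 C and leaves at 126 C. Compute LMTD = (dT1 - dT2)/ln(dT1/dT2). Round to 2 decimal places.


dT1 = Th_in - Tc_out = 147 - 126 = 21
dT2 = Th_out - Tc_in = 133 - 27 = 106
LMTD = (dT1 - dT2) / ln(dT1/dT2)
LMTD = (21 - 106) / ln(21/106)
LMTD = 52.50 K


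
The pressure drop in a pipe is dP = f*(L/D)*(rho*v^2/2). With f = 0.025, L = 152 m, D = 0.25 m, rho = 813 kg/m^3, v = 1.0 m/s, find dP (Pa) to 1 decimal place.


dP = f * (L/D) * (rho*v^2/2)
dP = 0.025 * (152/0.25) * (813*1.0^2/2)
L/D = 608.0
rho*v^2/2 = 813*1.0/2 = 406.5
dP = 0.025 * 608.0 * 406.5
dP = 6178.8 Pa


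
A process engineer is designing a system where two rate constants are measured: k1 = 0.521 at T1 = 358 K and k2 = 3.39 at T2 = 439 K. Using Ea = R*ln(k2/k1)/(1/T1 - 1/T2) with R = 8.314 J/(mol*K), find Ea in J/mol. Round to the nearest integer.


Ea = R * ln(k2/k1) / (1/T1 - 1/T2)
ln(k2/k1) = ln(3.39/0.521) = 1.8728352
1/T1 - 1/T2 = 1/358 - 1/439 = 0.000515391761
Ea = 8.314 * 1.8728352 / 0.000515391761
Ea = 30211 J/mol


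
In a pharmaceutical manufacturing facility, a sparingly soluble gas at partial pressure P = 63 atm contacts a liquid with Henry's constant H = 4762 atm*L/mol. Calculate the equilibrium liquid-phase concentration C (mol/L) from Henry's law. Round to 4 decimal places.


C = P / H
C = 63 / 4762
C = 0.0132 mol/L


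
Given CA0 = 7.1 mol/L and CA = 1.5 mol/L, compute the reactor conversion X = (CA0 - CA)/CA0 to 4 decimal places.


X = (CA0 - CA) / CA0
X = (7.1 - 1.5) / 7.1
X = 5.6 / 7.1
X = 0.7887


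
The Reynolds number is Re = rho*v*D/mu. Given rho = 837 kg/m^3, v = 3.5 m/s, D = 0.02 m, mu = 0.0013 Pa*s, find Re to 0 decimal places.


Re = rho * v * D / mu
Re = 837 * 3.5 * 0.02 / 0.0013
Re = 58.59 / 0.0013
Re = 45069


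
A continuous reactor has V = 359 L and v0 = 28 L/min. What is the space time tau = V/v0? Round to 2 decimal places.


tau = V / v0
tau = 359 / 28
tau = 12.82 min


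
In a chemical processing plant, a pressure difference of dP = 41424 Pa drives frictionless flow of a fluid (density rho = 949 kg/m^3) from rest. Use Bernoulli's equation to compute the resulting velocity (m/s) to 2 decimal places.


v = sqrt(2*dP/rho)
v = sqrt(2*41424/949)
v = sqrt(87.300316)
v = 9.34 m/s


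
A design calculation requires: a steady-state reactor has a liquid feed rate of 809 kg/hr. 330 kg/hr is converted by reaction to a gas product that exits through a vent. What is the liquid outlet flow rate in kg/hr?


Steady-state mass balance on the main outlet: F_out = F_in - F_removed
F_out = 809 - 330
F_out = 479 kg/hr


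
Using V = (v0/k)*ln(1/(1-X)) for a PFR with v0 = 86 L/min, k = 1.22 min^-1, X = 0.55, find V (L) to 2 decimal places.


V = (v0/k) * ln(1/(1-X))
V = (86/1.22) * ln(1/(1-0.55))
V = 70.491803 * ln(2.222222)
V = 70.491803 * 0.798508
V = 56.29 L


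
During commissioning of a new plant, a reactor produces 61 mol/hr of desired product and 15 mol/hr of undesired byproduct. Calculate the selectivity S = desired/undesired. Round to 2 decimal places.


S = desired product rate / undesired product rate
S = 61 / 15
S = 4.07


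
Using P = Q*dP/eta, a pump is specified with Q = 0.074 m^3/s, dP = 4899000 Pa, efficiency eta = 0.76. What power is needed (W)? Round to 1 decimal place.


P = Q * dP / eta
P = 0.074 * 4899000 / 0.76
P = 362526.0 / 0.76
P = 477007.9 W


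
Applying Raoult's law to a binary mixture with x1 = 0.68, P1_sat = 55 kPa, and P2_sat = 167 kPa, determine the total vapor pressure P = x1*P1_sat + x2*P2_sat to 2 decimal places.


P = x1*P1_sat + x2*P2_sat
x2 = 1 - x1 = 1 - 0.68 = 0.32
P = 0.68*55 + 0.32*167
P = 37.4 + 53.44
P = 90.84 kPa


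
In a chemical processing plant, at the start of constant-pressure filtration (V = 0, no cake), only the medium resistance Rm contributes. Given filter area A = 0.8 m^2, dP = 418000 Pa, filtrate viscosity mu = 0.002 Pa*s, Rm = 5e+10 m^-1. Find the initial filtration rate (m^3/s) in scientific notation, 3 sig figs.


rate = A * dP / (mu * Rm)
rate = 0.8 * 418000 / (0.002 * 5e+10)
rate = 334400.0 / 1.000e+08
rate = 3.34e-03 m^3/s


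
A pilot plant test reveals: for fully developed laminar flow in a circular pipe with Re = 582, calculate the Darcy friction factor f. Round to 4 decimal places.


f = 64 / Re
f = 64 / 582
f = 0.1100


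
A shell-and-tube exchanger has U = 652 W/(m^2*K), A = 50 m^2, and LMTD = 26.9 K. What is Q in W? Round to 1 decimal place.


Q = U * A * LMTD
Q = 652 * 50 * 26.9
Q = 876940.0 W


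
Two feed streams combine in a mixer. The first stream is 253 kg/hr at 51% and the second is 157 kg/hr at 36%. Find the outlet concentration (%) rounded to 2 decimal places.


Mass balance on solute: F1*x1 + F2*x2 = F3*x3
F3 = F1 + F2 = 253 + 157 = 410 kg/hr
x3 = (F1*x1 + F2*x2)/F3
x3 = (253*0.51 + 157*0.36) / 410
x3 = 45.26%


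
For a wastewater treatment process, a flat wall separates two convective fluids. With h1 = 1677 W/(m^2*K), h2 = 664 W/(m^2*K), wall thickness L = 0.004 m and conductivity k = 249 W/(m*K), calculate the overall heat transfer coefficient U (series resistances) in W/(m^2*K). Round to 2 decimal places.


1/U = 1/h1 + L/k + 1/h2
1/U = 1/1677 + 0.004/249 + 1/664
1/U = 0.0005963029 + 1.60643e-05 + 0.0015060241
1/U = 0.0021183913
U = 472.06 W/(m^2*K)


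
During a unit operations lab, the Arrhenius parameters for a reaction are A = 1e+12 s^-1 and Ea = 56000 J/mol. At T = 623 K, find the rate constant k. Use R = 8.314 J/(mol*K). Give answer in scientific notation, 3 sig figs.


k = A * exp(-Ea/(R*T))
k = 1e+12 * exp(-56000 / (8.314 * 623))
k = 1e+12 * exp(-10.8116)
k = 2.02e+07


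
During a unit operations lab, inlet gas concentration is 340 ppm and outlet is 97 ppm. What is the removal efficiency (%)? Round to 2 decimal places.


Efficiency = (G_in - G_out) / G_in * 100%
Efficiency = (340 - 97) / 340 * 100
Efficiency = 243 / 340 * 100
Efficiency = 71.47%


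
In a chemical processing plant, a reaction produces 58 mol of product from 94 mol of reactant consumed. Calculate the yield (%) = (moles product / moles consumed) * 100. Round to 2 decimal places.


Yield = (moles product / moles consumed) * 100%
Yield = (58 / 94) * 100
Yield = 0.617 * 100
Yield = 61.70%


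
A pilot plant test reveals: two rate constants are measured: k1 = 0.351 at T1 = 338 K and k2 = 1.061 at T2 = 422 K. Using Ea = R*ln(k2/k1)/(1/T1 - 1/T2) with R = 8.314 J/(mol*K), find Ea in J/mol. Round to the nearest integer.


Ea = R * ln(k2/k1) / (1/T1 - 1/T2)
ln(k2/k1) = ln(1.061/0.351) = 1.1061809
1/T1 - 1/T2 = 1/338 - 1/422 = 0.000588911635
Ea = 8.314 * 1.1061809 / 0.000588911635
Ea = 15617 J/mol


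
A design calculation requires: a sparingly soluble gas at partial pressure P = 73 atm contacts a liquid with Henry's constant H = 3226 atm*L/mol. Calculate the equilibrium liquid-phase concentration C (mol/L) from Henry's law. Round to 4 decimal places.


C = P / H
C = 73 / 3226
C = 0.0226 mol/L


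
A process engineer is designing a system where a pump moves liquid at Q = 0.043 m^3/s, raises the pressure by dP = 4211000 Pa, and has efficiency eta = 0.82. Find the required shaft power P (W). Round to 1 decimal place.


P = Q * dP / eta
P = 0.043 * 4211000 / 0.82
P = 181073.0 / 0.82
P = 220820.7 W


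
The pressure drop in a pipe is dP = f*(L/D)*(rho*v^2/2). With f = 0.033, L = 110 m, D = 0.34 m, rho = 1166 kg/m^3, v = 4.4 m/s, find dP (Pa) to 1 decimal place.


dP = f * (L/D) * (rho*v^2/2)
dP = 0.033 * (110/0.34) * (1166*4.4^2/2)
L/D = 323.52941176
rho*v^2/2 = 1166*19.36/2 = 11286.88
dP = 0.033 * 323.52941176 * 11286.88
dP = 120504.0 Pa


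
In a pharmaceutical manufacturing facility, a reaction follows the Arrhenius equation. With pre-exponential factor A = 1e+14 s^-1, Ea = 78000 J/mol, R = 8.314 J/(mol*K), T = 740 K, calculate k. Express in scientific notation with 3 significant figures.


k = A * exp(-Ea/(R*T))
k = 1e+14 * exp(-78000 / (8.314 * 740))
k = 1e+14 * exp(-12.678062)
k = 3.12e+08


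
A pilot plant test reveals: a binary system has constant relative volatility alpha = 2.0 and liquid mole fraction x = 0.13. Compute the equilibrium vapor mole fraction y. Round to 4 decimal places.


y = alpha*x / (1 + (alpha-1)*x)
y = 2.0*0.13 / (1 + (2.0-1)*0.13)
y = 0.26 / (1 + 0.13)
y = 0.26 / 1.13
y = 0.2301


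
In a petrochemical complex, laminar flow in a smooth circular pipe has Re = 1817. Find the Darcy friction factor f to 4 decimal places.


f = 64 / Re
f = 64 / 1817
f = 0.0352


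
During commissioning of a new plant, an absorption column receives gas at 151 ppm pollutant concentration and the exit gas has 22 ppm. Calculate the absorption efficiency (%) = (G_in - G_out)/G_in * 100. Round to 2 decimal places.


Efficiency = (G_in - G_out) / G_in * 100%
Efficiency = (151 - 22) / 151 * 100
Efficiency = 129 / 151 * 100
Efficiency = 85.43%


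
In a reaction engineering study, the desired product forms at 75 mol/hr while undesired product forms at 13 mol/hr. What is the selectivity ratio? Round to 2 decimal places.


S = desired product rate / undesired product rate
S = 75 / 13
S = 5.77


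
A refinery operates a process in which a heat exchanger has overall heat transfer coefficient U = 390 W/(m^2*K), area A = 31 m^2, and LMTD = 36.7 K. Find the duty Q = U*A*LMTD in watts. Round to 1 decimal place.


Q = U * A * LMTD
Q = 390 * 31 * 36.7
Q = 443703.0 W


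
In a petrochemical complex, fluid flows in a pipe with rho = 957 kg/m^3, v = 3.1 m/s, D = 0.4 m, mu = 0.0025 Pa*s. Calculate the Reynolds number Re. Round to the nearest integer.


Re = rho * v * D / mu
Re = 957 * 3.1 * 0.4 / 0.0025
Re = 1186.68 / 0.0025
Re = 474672


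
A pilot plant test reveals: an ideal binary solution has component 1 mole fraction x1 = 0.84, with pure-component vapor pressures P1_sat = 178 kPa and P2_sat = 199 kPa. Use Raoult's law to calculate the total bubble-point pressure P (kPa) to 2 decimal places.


P = x1*P1_sat + x2*P2_sat
x2 = 1 - x1 = 1 - 0.84 = 0.16
P = 0.84*178 + 0.16*199
P = 149.52 + 31.84
P = 181.36 kPa


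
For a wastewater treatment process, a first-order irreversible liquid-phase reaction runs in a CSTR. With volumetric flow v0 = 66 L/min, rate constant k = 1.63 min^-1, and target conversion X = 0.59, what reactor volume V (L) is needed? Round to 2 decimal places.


V = v0 * X / (k * (1 - X))
V = 66 * 0.59 / (1.63 * (1 - 0.59))
V = 38.94 / (1.63 * 0.41)
V = 38.94 / 0.6683
V = 58.27 L


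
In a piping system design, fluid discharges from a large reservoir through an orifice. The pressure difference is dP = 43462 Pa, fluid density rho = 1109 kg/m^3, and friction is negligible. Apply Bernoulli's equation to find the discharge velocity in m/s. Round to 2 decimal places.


v = sqrt(2*dP/rho)
v = sqrt(2*43462/1109)
v = sqrt(78.380523)
v = 8.85 m/s


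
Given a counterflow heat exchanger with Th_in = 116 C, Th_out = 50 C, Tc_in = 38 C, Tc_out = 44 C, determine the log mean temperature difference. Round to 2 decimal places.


dT1 = Th_in - Tc_out = 116 - 44 = 72
dT2 = Th_out - Tc_in = 50 - 38 = 12
LMTD = (dT1 - dT2) / ln(dT1/dT2)
LMTD = (72 - 12) / ln(72/12)
LMTD = 33.49 K


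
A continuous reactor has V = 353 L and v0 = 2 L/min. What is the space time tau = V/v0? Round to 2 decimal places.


tau = V / v0
tau = 353 / 2
tau = 176.50 min


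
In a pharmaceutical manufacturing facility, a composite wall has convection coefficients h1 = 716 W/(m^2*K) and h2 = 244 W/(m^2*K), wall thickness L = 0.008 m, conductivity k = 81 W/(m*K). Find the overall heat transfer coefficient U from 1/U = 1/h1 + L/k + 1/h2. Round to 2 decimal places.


1/U = 1/h1 + L/k + 1/h2
1/U = 1/716 + 0.008/81 + 1/244
1/U = 0.001396648 + 9.87654e-05 + 0.0040983607
1/U = 0.0055937741
U = 178.77 W/(m^2*K)


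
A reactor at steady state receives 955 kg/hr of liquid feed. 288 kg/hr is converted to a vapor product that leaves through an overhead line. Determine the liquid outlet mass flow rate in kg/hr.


Steady-state mass balance on the main outlet: F_out = F_in - F_removed
F_out = 955 - 288
F_out = 667 kg/hr


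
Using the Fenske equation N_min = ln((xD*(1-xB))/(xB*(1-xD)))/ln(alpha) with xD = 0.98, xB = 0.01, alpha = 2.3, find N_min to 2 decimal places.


N_min = ln((xD*(1-xB))/(xB*(1-xD))) / ln(alpha)
Numerator inside ln: 0.9702 / 0.0002 = 4851.0
ln(4851.0) = 8.48694
ln(alpha) = ln(2.3) = 0.832909
N_min = 8.48694 / 0.832909 = 10.19


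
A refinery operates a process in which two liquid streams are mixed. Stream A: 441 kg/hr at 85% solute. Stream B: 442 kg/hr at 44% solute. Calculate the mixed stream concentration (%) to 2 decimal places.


Mass balance on solute: F1*x1 + F2*x2 = F3*x3
F3 = F1 + F2 = 441 + 442 = 883 kg/hr
x3 = (F1*x1 + F2*x2)/F3
x3 = (441*0.85 + 442*0.44) / 883
x3 = 64.48%


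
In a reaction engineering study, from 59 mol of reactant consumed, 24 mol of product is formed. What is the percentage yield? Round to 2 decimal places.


Yield = (moles product / moles consumed) * 100%
Yield = (24 / 59) * 100
Yield = 0.4068 * 100
Yield = 40.68%


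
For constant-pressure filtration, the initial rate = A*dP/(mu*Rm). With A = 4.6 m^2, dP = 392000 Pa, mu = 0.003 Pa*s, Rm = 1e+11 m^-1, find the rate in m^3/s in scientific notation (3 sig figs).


rate = A * dP / (mu * Rm)
rate = 4.6 * 392000 / (0.003 * 1e+11)
rate = 1803200.0 / 3.000e+08
rate = 6.01e-03 m^3/s


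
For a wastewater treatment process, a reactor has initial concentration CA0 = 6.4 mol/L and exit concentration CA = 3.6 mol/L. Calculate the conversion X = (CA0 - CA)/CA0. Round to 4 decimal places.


X = (CA0 - CA) / CA0
X = (6.4 - 3.6) / 6.4
X = 2.8 / 6.4
X = 0.4375


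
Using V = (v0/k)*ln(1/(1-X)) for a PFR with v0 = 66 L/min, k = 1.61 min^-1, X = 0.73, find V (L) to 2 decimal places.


V = (v0/k) * ln(1/(1-X))
V = (66/1.61) * ln(1/(1-0.73))
V = 40.993789 * ln(3.703704)
V = 40.993789 * 1.309333
V = 53.67 L


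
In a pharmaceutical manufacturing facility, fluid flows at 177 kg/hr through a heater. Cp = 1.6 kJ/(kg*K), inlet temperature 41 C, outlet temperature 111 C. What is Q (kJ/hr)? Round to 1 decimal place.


Q = m_dot * Cp * (T2 - T1)
Q = 177 * 1.6 * (111 - 41)
Q = 177 * 1.6 * 70
Q = 19824.0 kJ/hr


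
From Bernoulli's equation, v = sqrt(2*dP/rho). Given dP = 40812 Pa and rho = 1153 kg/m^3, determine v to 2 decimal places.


v = sqrt(2*dP/rho)
v = sqrt(2*40812/1153)
v = sqrt(70.792715)
v = 8.41 m/s


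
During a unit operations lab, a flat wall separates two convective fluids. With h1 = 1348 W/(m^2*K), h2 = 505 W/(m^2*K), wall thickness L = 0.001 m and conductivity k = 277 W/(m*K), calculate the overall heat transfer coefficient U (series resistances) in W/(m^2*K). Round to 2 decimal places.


1/U = 1/h1 + L/k + 1/h2
1/U = 1/1348 + 0.001/277 + 1/505
1/U = 0.0007418398 + 3.6101e-06 + 0.001980198
1/U = 0.0027256479
U = 366.89 W/(m^2*K)


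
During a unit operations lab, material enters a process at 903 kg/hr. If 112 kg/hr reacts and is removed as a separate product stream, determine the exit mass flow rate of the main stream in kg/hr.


Steady-state mass balance on the main outlet: F_out = F_in - F_removed
F_out = 903 - 112
F_out = 791 kg/hr


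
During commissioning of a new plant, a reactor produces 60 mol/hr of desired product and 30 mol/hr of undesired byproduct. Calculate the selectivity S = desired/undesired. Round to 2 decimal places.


S = desired product rate / undesired product rate
S = 60 / 30
S = 2.00


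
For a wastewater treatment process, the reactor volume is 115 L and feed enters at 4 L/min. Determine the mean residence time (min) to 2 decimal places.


tau = V / v0
tau = 115 / 4
tau = 28.75 min


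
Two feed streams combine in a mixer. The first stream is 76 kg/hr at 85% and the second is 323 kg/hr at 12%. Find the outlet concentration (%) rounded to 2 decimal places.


Mass balance on solute: F1*x1 + F2*x2 = F3*x3
F3 = F1 + F2 = 76 + 323 = 399 kg/hr
x3 = (F1*x1 + F2*x2)/F3
x3 = (76*0.85 + 323*0.12) / 399
x3 = 25.90%


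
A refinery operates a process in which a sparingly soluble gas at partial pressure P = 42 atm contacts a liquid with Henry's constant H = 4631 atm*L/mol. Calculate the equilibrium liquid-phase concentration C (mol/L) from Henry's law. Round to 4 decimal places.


C = P / H
C = 42 / 4631
C = 0.0091 mol/L


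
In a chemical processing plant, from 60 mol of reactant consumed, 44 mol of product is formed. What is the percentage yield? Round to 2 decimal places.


Yield = (moles product / moles consumed) * 100%
Yield = (44 / 60) * 100
Yield = 0.7333 * 100
Yield = 73.33%


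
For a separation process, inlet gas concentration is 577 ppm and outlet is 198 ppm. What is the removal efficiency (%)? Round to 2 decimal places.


Efficiency = (G_in - G_out) / G_in * 100%
Efficiency = (577 - 198) / 577 * 100
Efficiency = 379 / 577 * 100
Efficiency = 65.68%


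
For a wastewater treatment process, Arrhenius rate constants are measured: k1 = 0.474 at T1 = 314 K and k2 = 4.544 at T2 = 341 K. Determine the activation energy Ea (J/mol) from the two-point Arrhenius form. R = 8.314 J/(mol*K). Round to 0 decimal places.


Ea = R * ln(k2/k1) / (1/T1 - 1/T2)
ln(k2/k1) = ln(4.544/0.474) = 2.2603556
1/T1 - 1/T2 = 1/314 - 1/341 = 0.000252162056
Ea = 8.314 * 2.2603556 / 0.000252162056
Ea = 74526 J/mol


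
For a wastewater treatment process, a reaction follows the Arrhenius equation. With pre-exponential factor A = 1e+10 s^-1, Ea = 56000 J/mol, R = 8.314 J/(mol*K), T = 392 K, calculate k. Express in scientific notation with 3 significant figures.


k = A * exp(-Ea/(R*T))
k = 1e+10 * exp(-56000 / (8.314 * 392))
k = 1e+10 * exp(-17.182721)
k = 3.45e+02


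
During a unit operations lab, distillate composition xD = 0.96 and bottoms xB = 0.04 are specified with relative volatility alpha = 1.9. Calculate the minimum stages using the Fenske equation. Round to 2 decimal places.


N_min = ln((xD*(1-xB))/(xB*(1-xD))) / ln(alpha)
Numerator inside ln: 0.9216 / 0.0016 = 576.0
ln(576.0) = 6.356108
ln(alpha) = ln(1.9) = 0.641854
N_min = 6.356108 / 0.641854 = 9.90


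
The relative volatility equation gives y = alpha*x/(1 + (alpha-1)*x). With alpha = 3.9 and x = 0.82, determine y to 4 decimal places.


y = alpha*x / (1 + (alpha-1)*x)
y = 3.9*0.82 / (1 + (3.9-1)*0.82)
y = 3.198 / (1 + 2.378)
y = 3.198 / 3.378
y = 0.9467


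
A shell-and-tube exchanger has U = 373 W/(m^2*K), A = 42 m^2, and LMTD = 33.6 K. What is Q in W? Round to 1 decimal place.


Q = U * A * LMTD
Q = 373 * 42 * 33.6
Q = 526377.6 W


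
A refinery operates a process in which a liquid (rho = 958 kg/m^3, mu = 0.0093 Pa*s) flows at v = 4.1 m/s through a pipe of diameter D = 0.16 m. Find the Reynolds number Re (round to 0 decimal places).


Re = rho * v * D / mu
Re = 958 * 4.1 * 0.16 / 0.0093
Re = 628.448 / 0.0093
Re = 67575


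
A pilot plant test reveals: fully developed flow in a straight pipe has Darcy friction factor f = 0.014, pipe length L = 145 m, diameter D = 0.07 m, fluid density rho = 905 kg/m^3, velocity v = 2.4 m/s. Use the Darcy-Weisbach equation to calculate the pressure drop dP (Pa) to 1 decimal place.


dP = f * (L/D) * (rho*v^2/2)
dP = 0.014 * (145/0.07) * (905*2.4^2/2)
L/D = 2071.42857143
rho*v^2/2 = 905*5.76/2 = 2606.4
dP = 0.014 * 2071.42857143 * 2606.4
dP = 75585.6 Pa


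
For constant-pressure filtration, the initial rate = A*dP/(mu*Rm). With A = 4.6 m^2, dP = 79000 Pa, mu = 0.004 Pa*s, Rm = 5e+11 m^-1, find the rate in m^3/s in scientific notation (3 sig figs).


rate = A * dP / (mu * Rm)
rate = 4.6 * 79000 / (0.004 * 5e+11)
rate = 363400.0 / 2.000e+09
rate = 1.82e-04 m^3/s


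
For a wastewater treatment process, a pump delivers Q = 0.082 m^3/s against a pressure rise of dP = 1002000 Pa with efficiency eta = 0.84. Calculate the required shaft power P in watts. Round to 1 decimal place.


P = Q * dP / eta
P = 0.082 * 1002000 / 0.84
P = 82164.0 / 0.84
P = 97814.3 W


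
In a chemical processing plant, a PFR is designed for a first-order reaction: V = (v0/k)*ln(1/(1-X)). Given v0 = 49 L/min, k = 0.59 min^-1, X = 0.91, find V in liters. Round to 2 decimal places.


V = (v0/k) * ln(1/(1-X))
V = (49/0.59) * ln(1/(1-0.91))
V = 83.050847 * ln(11.111111)
V = 83.050847 * 2.407946
V = 199.98 L


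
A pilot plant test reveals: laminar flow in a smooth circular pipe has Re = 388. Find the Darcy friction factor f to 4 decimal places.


f = 64 / Re
f = 64 / 388
f = 0.1649


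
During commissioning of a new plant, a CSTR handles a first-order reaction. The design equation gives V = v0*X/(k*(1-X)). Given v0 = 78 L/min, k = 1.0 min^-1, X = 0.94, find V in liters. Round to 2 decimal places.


V = v0 * X / (k * (1 - X))
V = 78 * 0.94 / (1.0 * (1 - 0.94))
V = 73.32 / (1.0 * 0.06)
V = 73.32 / 0.06
V = 1222.00 L


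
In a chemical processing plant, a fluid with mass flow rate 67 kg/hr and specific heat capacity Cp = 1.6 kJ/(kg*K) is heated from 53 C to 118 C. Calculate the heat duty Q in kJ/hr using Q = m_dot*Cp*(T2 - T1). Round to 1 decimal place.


Q = m_dot * Cp * (T2 - T1)
Q = 67 * 1.6 * (118 - 53)
Q = 67 * 1.6 * 65
Q = 6968.0 kJ/hr


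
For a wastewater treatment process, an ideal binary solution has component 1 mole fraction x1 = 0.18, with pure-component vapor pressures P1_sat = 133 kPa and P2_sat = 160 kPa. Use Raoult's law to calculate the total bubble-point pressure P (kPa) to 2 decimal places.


P = x1*P1_sat + x2*P2_sat
x2 = 1 - x1 = 1 - 0.18 = 0.82
P = 0.18*133 + 0.82*160
P = 23.94 + 131.2
P = 155.14 kPa


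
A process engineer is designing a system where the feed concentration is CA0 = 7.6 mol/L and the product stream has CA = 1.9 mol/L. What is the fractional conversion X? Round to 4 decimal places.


X = (CA0 - CA) / CA0
X = (7.6 - 1.9) / 7.6
X = 5.7 / 7.6
X = 0.7500


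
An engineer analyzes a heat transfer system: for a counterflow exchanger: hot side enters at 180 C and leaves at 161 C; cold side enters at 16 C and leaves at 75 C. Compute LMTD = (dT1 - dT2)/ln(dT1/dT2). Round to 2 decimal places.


dT1 = Th_in - Tc_out = 180 - 75 = 105
dT2 = Th_out - Tc_in = 161 - 16 = 145
LMTD = (dT1 - dT2) / ln(dT1/dT2)
LMTD = (105 - 145) / ln(105/145)
LMTD = 123.93 K


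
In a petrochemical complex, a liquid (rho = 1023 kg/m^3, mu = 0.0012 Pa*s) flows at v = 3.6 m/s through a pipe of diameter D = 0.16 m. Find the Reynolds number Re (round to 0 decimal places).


Re = rho * v * D / mu
Re = 1023 * 3.6 * 0.16 / 0.0012
Re = 589.248 / 0.0012
Re = 491040


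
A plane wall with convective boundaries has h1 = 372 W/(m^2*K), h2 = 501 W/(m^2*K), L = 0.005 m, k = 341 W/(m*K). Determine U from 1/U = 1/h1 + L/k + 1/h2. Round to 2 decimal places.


1/U = 1/h1 + L/k + 1/h2
1/U = 1/372 + 0.005/341 + 1/501
1/U = 0.002688172 + 1.46628e-05 + 0.001996008
1/U = 0.0046988428
U = 212.82 W/(m^2*K)


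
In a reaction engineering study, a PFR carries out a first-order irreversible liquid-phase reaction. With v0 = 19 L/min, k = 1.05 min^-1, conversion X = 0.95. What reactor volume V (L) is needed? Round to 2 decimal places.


V = (v0/k) * ln(1/(1-X))
V = (19/1.05) * ln(1/(1-0.95))
V = 18.095238 * ln(20.0)
V = 18.095238 * 2.995732
V = 54.21 L


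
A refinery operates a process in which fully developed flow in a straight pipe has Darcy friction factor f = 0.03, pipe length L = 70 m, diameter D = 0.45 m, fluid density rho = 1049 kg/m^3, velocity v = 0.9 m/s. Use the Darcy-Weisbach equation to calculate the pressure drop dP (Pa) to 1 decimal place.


dP = f * (L/D) * (rho*v^2/2)
dP = 0.03 * (70/0.45) * (1049*0.9^2/2)
L/D = 155.55555556
rho*v^2/2 = 1049*0.81/2 = 424.845
dP = 0.03 * 155.55555556 * 424.845
dP = 1982.6 Pa


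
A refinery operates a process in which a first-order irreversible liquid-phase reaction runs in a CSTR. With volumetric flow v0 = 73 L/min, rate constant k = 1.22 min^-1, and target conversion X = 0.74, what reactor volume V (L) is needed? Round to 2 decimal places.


V = v0 * X / (k * (1 - X))
V = 73 * 0.74 / (1.22 * (1 - 0.74))
V = 54.02 / (1.22 * 0.26)
V = 54.02 / 0.3172
V = 170.30 L
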